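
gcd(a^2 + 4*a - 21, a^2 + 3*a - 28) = a + 7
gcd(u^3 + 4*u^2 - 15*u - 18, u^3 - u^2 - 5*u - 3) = u^2 - 2*u - 3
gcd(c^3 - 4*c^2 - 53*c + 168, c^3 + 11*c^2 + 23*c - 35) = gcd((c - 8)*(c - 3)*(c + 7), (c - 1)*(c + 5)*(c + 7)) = c + 7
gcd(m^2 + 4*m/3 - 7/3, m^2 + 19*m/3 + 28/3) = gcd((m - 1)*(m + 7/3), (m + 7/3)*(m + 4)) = m + 7/3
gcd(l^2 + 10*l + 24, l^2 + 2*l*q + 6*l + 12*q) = l + 6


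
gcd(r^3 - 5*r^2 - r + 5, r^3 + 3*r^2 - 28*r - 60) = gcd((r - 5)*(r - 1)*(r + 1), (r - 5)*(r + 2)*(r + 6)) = r - 5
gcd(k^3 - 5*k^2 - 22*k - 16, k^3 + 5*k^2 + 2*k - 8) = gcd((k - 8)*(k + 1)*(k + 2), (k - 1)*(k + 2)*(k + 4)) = k + 2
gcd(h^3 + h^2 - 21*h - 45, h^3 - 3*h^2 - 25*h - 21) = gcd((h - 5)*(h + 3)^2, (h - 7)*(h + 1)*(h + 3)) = h + 3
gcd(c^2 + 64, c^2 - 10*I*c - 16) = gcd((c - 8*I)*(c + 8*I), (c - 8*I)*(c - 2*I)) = c - 8*I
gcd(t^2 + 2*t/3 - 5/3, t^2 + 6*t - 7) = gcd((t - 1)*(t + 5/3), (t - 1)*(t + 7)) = t - 1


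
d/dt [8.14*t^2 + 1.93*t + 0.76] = 16.28*t + 1.93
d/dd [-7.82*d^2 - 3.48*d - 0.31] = -15.64*d - 3.48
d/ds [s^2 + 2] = 2*s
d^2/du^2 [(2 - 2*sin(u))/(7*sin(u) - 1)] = 12*(-7*sin(u)^2 - sin(u) + 14)/(7*sin(u) - 1)^3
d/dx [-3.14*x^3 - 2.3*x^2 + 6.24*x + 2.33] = -9.42*x^2 - 4.6*x + 6.24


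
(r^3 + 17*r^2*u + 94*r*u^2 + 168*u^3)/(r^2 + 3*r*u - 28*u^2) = (r^2 + 10*r*u + 24*u^2)/(r - 4*u)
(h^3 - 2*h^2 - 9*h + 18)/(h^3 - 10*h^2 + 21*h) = (h^2 + h - 6)/(h*(h - 7))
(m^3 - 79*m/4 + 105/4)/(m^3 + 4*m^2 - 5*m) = (m^2 - 5*m + 21/4)/(m*(m - 1))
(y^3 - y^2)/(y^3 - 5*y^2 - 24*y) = y*(1 - y)/(-y^2 + 5*y + 24)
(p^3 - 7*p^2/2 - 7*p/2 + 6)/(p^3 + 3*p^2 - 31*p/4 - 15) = 2*(p^2 - 5*p + 4)/(2*p^2 + 3*p - 20)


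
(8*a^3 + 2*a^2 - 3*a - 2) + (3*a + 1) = 8*a^3 + 2*a^2 - 1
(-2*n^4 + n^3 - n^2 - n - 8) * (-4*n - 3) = 8*n^5 + 2*n^4 + n^3 + 7*n^2 + 35*n + 24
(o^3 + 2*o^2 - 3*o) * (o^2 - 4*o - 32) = o^5 - 2*o^4 - 43*o^3 - 52*o^2 + 96*o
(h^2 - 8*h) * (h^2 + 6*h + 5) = h^4 - 2*h^3 - 43*h^2 - 40*h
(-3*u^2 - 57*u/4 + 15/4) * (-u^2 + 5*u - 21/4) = 3*u^4 - 3*u^3/4 - 237*u^2/4 + 1497*u/16 - 315/16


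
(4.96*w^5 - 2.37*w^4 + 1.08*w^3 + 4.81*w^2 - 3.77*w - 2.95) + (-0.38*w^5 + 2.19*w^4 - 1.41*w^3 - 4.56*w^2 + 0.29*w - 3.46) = 4.58*w^5 - 0.18*w^4 - 0.33*w^3 + 0.25*w^2 - 3.48*w - 6.41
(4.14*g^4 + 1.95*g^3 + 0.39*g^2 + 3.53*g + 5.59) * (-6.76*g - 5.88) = -27.9864*g^5 - 37.5252*g^4 - 14.1024*g^3 - 26.156*g^2 - 58.5448*g - 32.8692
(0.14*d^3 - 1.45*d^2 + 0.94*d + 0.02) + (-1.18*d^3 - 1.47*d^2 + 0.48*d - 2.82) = -1.04*d^3 - 2.92*d^2 + 1.42*d - 2.8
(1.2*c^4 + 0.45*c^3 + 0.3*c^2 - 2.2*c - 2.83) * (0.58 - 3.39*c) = -4.068*c^5 - 0.8295*c^4 - 0.756*c^3 + 7.632*c^2 + 8.3177*c - 1.6414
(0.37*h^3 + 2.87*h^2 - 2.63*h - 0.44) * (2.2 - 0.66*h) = -0.2442*h^4 - 1.0802*h^3 + 8.0498*h^2 - 5.4956*h - 0.968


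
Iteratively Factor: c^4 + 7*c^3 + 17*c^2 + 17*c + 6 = (c + 2)*(c^3 + 5*c^2 + 7*c + 3) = (c + 2)*(c + 3)*(c^2 + 2*c + 1) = (c + 1)*(c + 2)*(c + 3)*(c + 1)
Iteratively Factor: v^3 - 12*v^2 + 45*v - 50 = (v - 2)*(v^2 - 10*v + 25) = (v - 5)*(v - 2)*(v - 5)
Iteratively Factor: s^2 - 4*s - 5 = (s - 5)*(s + 1)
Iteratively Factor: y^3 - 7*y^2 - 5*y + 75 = (y + 3)*(y^2 - 10*y + 25) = (y - 5)*(y + 3)*(y - 5)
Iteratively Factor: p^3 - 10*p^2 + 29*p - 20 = (p - 1)*(p^2 - 9*p + 20) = (p - 4)*(p - 1)*(p - 5)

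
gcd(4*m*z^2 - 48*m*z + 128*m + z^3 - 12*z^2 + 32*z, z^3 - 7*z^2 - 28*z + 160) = z^2 - 12*z + 32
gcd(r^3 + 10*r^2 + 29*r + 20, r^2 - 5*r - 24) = 1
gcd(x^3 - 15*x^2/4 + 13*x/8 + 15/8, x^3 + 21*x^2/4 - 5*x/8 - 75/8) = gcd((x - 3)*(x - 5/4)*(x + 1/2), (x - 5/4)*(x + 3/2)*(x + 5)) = x - 5/4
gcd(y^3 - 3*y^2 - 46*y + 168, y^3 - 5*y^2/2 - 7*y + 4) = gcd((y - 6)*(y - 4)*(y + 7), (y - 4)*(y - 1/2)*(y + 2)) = y - 4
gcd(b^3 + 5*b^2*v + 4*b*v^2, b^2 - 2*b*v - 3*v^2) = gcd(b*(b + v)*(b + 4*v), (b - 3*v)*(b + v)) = b + v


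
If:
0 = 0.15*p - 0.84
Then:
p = 5.60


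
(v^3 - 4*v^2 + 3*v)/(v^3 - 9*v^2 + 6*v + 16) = v*(v^2 - 4*v + 3)/(v^3 - 9*v^2 + 6*v + 16)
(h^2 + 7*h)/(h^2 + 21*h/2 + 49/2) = 2*h/(2*h + 7)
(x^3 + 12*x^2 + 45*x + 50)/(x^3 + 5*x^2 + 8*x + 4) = (x^2 + 10*x + 25)/(x^2 + 3*x + 2)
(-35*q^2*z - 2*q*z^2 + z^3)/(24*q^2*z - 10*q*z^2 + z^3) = (-35*q^2 - 2*q*z + z^2)/(24*q^2 - 10*q*z + z^2)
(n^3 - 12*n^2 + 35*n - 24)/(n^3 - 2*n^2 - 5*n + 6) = (n - 8)/(n + 2)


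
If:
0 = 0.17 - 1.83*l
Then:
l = 0.09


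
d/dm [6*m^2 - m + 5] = 12*m - 1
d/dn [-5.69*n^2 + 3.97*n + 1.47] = 3.97 - 11.38*n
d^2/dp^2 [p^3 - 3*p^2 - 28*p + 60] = 6*p - 6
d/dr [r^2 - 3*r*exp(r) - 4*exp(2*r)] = -3*r*exp(r) + 2*r - 8*exp(2*r) - 3*exp(r)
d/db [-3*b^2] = -6*b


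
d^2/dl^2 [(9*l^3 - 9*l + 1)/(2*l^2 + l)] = 2*(-27*l^3 + 12*l^2 + 6*l + 1)/(l^3*(8*l^3 + 12*l^2 + 6*l + 1))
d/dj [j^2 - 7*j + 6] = 2*j - 7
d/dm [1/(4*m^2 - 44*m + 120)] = (11 - 2*m)/(4*(m^2 - 11*m + 30)^2)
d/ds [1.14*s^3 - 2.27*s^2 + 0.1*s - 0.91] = 3.42*s^2 - 4.54*s + 0.1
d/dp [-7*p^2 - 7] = -14*p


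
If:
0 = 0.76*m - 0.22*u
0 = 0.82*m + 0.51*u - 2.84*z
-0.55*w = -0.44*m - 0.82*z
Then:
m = 1.1*z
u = 3.8*z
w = 2.37090909090909*z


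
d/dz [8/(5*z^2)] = -16/(5*z^3)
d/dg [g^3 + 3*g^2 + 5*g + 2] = 3*g^2 + 6*g + 5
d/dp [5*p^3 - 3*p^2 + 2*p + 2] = 15*p^2 - 6*p + 2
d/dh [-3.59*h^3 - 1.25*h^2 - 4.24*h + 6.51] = -10.77*h^2 - 2.5*h - 4.24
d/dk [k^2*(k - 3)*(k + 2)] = k*(4*k^2 - 3*k - 12)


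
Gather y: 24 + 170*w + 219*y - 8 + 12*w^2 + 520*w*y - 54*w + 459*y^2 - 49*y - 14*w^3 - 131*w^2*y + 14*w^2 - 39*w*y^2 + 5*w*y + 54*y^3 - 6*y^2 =-14*w^3 + 26*w^2 + 116*w + 54*y^3 + y^2*(453 - 39*w) + y*(-131*w^2 + 525*w + 170) + 16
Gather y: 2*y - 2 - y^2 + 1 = -y^2 + 2*y - 1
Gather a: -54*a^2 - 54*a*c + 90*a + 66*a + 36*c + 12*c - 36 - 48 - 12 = -54*a^2 + a*(156 - 54*c) + 48*c - 96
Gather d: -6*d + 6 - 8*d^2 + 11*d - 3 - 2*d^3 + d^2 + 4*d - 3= -2*d^3 - 7*d^2 + 9*d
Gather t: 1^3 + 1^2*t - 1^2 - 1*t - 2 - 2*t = -2*t - 2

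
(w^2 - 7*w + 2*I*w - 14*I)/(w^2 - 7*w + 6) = (w^2 + w*(-7 + 2*I) - 14*I)/(w^2 - 7*w + 6)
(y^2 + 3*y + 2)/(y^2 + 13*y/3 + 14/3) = 3*(y + 1)/(3*y + 7)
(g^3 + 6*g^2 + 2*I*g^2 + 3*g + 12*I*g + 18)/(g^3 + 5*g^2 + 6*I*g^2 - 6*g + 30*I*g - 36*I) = (g^2 + 2*I*g + 3)/(g^2 + g*(-1 + 6*I) - 6*I)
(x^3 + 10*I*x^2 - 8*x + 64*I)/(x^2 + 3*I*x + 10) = (x^2 + 12*I*x - 32)/(x + 5*I)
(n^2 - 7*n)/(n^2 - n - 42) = n/(n + 6)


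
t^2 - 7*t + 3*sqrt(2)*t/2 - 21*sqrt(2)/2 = (t - 7)*(t + 3*sqrt(2)/2)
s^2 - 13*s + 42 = (s - 7)*(s - 6)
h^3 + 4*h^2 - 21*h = h*(h - 3)*(h + 7)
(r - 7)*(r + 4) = r^2 - 3*r - 28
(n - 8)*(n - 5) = n^2 - 13*n + 40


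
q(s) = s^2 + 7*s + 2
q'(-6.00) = -5.00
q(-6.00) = -4.00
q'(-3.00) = 1.00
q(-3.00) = -10.00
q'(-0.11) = 6.78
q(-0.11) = 1.24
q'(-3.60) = -0.20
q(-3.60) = -10.24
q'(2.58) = 12.16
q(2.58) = 26.72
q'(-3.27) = 0.46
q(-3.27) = -10.20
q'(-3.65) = -0.30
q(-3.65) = -10.23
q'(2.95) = 12.90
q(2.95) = 31.35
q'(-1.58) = 3.84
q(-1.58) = -6.56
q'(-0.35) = 6.30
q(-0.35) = -0.33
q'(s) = 2*s + 7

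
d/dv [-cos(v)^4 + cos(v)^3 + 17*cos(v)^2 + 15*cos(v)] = (4*cos(v)^3 - 3*cos(v)^2 - 34*cos(v) - 15)*sin(v)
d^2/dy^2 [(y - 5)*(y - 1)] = 2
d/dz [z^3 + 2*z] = 3*z^2 + 2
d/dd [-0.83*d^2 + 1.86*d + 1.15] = 1.86 - 1.66*d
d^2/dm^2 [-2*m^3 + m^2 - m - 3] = 2 - 12*m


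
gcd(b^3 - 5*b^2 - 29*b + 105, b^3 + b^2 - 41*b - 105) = b^2 - 2*b - 35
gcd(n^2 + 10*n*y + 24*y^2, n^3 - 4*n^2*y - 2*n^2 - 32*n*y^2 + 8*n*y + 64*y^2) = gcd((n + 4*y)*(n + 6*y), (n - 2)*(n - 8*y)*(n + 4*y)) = n + 4*y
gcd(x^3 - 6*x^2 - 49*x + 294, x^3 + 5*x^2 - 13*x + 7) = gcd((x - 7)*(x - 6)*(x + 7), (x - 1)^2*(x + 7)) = x + 7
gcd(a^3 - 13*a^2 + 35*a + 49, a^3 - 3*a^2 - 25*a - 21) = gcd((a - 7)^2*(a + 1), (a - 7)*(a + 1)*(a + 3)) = a^2 - 6*a - 7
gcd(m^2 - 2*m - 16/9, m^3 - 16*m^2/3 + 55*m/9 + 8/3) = m - 8/3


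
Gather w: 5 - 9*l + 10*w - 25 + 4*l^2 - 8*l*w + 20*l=4*l^2 + 11*l + w*(10 - 8*l) - 20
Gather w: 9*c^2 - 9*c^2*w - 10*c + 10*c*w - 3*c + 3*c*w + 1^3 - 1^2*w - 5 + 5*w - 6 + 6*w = 9*c^2 - 13*c + w*(-9*c^2 + 13*c + 10) - 10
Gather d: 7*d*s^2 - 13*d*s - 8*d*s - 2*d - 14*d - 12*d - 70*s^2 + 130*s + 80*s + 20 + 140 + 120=d*(7*s^2 - 21*s - 28) - 70*s^2 + 210*s + 280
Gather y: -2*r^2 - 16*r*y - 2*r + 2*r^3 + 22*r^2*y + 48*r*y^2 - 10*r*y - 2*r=2*r^3 - 2*r^2 + 48*r*y^2 - 4*r + y*(22*r^2 - 26*r)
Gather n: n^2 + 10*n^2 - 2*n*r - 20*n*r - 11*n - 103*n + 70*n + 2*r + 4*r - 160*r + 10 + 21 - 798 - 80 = 11*n^2 + n*(-22*r - 44) - 154*r - 847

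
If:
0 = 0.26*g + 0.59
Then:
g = -2.27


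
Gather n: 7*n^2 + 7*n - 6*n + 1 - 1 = 7*n^2 + n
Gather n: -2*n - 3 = -2*n - 3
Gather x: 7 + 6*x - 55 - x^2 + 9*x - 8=-x^2 + 15*x - 56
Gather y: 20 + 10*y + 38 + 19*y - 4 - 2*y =27*y + 54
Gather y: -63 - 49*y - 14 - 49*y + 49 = -98*y - 28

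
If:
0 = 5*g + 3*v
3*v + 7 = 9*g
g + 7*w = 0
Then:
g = 1/2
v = -5/6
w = -1/14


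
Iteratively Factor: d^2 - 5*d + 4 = (d - 4)*(d - 1)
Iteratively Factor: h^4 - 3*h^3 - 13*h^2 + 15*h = (h - 5)*(h^3 + 2*h^2 - 3*h) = (h - 5)*(h + 3)*(h^2 - h) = h*(h - 5)*(h + 3)*(h - 1)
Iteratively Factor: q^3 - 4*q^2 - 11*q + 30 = (q - 5)*(q^2 + q - 6) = (q - 5)*(q + 3)*(q - 2)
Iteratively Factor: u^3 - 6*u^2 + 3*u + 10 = (u + 1)*(u^2 - 7*u + 10) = (u - 5)*(u + 1)*(u - 2)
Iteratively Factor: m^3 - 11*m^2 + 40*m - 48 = (m - 3)*(m^2 - 8*m + 16) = (m - 4)*(m - 3)*(m - 4)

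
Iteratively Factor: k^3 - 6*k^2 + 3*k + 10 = (k - 2)*(k^2 - 4*k - 5) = (k - 5)*(k - 2)*(k + 1)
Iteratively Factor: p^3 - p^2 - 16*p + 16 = (p + 4)*(p^2 - 5*p + 4) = (p - 4)*(p + 4)*(p - 1)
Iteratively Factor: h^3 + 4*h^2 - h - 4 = (h - 1)*(h^2 + 5*h + 4) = (h - 1)*(h + 1)*(h + 4)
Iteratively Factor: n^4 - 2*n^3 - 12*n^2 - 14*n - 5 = (n + 1)*(n^3 - 3*n^2 - 9*n - 5) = (n + 1)^2*(n^2 - 4*n - 5) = (n - 5)*(n + 1)^2*(n + 1)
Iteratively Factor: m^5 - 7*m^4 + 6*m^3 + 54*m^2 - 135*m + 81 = (m - 3)*(m^4 - 4*m^3 - 6*m^2 + 36*m - 27) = (m - 3)^2*(m^3 - m^2 - 9*m + 9) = (m - 3)^2*(m - 1)*(m^2 - 9) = (m - 3)^2*(m - 1)*(m + 3)*(m - 3)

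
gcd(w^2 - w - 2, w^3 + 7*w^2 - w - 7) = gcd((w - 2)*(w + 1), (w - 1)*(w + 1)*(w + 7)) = w + 1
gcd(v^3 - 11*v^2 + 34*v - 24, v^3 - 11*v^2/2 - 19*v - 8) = 1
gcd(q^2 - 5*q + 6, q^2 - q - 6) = q - 3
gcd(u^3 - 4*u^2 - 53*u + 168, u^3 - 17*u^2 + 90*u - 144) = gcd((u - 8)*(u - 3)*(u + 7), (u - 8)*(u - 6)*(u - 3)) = u^2 - 11*u + 24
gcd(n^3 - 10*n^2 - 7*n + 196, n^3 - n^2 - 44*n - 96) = n + 4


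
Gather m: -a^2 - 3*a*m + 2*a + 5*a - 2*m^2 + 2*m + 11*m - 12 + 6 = -a^2 + 7*a - 2*m^2 + m*(13 - 3*a) - 6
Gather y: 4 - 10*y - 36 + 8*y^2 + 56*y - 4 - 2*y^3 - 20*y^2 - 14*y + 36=-2*y^3 - 12*y^2 + 32*y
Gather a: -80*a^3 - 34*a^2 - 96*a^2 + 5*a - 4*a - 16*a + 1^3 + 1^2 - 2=-80*a^3 - 130*a^2 - 15*a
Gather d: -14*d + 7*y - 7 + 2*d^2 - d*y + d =2*d^2 + d*(-y - 13) + 7*y - 7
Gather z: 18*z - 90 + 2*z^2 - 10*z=2*z^2 + 8*z - 90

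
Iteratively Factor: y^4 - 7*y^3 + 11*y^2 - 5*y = (y - 5)*(y^3 - 2*y^2 + y) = (y - 5)*(y - 1)*(y^2 - y) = (y - 5)*(y - 1)^2*(y)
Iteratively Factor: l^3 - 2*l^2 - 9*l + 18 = (l - 3)*(l^2 + l - 6) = (l - 3)*(l + 3)*(l - 2)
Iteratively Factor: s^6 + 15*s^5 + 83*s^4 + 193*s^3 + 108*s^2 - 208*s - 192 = (s - 1)*(s^5 + 16*s^4 + 99*s^3 + 292*s^2 + 400*s + 192) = (s - 1)*(s + 3)*(s^4 + 13*s^3 + 60*s^2 + 112*s + 64) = (s - 1)*(s + 3)*(s + 4)*(s^3 + 9*s^2 + 24*s + 16) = (s - 1)*(s + 3)*(s + 4)^2*(s^2 + 5*s + 4) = (s - 1)*(s + 1)*(s + 3)*(s + 4)^2*(s + 4)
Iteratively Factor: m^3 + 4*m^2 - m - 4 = (m + 4)*(m^2 - 1) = (m + 1)*(m + 4)*(m - 1)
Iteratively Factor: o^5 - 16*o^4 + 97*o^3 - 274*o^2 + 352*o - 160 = (o - 1)*(o^4 - 15*o^3 + 82*o^2 - 192*o + 160) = (o - 4)*(o - 1)*(o^3 - 11*o^2 + 38*o - 40) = (o - 5)*(o - 4)*(o - 1)*(o^2 - 6*o + 8) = (o - 5)*(o - 4)*(o - 2)*(o - 1)*(o - 4)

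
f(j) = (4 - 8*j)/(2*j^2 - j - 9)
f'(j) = (1 - 4*j)*(4 - 8*j)/(2*j^2 - j - 9)^2 - 8/(2*j^2 - j - 9)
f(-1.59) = -7.10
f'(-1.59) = 25.61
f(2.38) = 293.75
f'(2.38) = 49038.09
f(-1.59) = -7.10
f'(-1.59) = 25.61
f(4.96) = -1.01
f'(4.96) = 0.31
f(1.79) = 2.36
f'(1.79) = 5.14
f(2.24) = 11.55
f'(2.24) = 82.97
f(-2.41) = 4.63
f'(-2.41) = 8.21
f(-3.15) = 2.09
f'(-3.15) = 1.46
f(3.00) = -3.33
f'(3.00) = 4.78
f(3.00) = -3.33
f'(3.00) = 4.78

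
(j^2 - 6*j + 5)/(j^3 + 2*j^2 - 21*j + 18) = (j - 5)/(j^2 + 3*j - 18)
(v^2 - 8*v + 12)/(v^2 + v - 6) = (v - 6)/(v + 3)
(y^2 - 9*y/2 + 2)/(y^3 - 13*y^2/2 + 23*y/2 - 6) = (2*y - 1)/(2*y^2 - 5*y + 3)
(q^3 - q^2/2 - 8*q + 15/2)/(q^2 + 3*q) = q - 7/2 + 5/(2*q)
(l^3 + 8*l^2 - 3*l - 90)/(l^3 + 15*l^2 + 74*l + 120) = (l - 3)/(l + 4)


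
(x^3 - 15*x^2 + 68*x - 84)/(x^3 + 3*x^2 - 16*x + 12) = (x^2 - 13*x + 42)/(x^2 + 5*x - 6)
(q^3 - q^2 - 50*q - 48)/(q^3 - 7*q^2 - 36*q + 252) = (q^2 - 7*q - 8)/(q^2 - 13*q + 42)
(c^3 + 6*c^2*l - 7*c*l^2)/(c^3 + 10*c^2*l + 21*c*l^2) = (c - l)/(c + 3*l)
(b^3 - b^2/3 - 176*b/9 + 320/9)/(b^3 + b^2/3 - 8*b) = (3*b^2 + 7*b - 40)/(3*b*(b + 3))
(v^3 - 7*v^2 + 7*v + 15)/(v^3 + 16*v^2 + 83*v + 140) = (v^3 - 7*v^2 + 7*v + 15)/(v^3 + 16*v^2 + 83*v + 140)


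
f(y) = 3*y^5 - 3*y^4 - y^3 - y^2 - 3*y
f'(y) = 15*y^4 - 12*y^3 - 3*y^2 - 2*y - 3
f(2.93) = 384.20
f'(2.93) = 769.05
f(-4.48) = -6539.09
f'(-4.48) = 7067.05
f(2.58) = 178.45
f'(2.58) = 430.40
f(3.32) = 788.02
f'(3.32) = 1340.56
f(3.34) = 815.19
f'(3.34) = 1376.45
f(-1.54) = -36.96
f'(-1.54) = 121.16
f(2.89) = 354.37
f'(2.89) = 722.88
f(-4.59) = -7354.21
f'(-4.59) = 7761.38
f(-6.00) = -27018.00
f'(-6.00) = 21933.00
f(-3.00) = -945.00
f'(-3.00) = 1515.00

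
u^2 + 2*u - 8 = (u - 2)*(u + 4)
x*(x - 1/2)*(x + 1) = x^3 + x^2/2 - x/2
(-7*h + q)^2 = 49*h^2 - 14*h*q + q^2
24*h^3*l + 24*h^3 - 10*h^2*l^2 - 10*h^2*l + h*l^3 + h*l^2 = (-6*h + l)*(-4*h + l)*(h*l + h)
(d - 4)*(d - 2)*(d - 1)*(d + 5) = d^4 - 2*d^3 - 21*d^2 + 62*d - 40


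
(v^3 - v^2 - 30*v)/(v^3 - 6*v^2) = (v + 5)/v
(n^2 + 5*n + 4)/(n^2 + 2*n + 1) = (n + 4)/(n + 1)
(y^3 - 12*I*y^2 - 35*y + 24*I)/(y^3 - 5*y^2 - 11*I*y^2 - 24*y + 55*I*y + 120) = (y - I)/(y - 5)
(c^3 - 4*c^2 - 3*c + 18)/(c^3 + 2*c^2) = 1 - 6/c + 9/c^2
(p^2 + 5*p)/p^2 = (p + 5)/p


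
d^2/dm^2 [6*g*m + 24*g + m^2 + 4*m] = 2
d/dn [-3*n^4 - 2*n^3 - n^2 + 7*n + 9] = -12*n^3 - 6*n^2 - 2*n + 7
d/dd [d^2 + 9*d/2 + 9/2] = 2*d + 9/2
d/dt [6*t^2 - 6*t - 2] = 12*t - 6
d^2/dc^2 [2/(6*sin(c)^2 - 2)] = 6*(-6*sin(c)^4 + 7*sin(c)^2 + 1)/(3*sin(c)^2 - 1)^3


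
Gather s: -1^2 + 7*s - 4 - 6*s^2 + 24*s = -6*s^2 + 31*s - 5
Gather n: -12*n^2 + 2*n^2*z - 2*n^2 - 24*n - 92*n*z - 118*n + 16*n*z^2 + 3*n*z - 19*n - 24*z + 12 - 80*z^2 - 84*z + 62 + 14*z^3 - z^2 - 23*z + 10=n^2*(2*z - 14) + n*(16*z^2 - 89*z - 161) + 14*z^3 - 81*z^2 - 131*z + 84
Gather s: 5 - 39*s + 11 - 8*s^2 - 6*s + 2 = -8*s^2 - 45*s + 18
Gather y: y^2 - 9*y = y^2 - 9*y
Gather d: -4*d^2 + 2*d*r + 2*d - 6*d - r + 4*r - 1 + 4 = -4*d^2 + d*(2*r - 4) + 3*r + 3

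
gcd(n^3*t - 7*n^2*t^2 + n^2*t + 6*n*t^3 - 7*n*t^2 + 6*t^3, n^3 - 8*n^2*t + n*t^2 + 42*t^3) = 1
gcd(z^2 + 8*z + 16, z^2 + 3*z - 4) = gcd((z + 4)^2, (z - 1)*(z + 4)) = z + 4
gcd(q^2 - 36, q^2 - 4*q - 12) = q - 6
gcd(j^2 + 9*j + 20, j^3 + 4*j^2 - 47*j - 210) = j + 5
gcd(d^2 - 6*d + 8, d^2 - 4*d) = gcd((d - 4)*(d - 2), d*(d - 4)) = d - 4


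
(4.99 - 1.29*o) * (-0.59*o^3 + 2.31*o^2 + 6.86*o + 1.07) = 0.7611*o^4 - 5.924*o^3 + 2.6775*o^2 + 32.8511*o + 5.3393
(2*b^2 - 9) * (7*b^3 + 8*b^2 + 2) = 14*b^5 + 16*b^4 - 63*b^3 - 68*b^2 - 18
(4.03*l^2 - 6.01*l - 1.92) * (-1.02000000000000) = -4.1106*l^2 + 6.1302*l + 1.9584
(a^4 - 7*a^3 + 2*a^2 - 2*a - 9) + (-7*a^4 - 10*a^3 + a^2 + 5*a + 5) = -6*a^4 - 17*a^3 + 3*a^2 + 3*a - 4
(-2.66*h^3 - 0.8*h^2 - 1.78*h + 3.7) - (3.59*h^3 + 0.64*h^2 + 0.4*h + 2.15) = -6.25*h^3 - 1.44*h^2 - 2.18*h + 1.55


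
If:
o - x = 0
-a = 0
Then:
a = 0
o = x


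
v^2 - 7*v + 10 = (v - 5)*(v - 2)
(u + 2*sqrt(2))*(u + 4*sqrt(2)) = u^2 + 6*sqrt(2)*u + 16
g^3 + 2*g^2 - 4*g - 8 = (g - 2)*(g + 2)^2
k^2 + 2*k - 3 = (k - 1)*(k + 3)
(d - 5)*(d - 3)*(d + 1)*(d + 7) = d^4 - 42*d^2 + 64*d + 105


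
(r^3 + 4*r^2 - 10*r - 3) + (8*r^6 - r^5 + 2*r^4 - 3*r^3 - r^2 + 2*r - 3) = 8*r^6 - r^5 + 2*r^4 - 2*r^3 + 3*r^2 - 8*r - 6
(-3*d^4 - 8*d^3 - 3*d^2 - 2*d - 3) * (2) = -6*d^4 - 16*d^3 - 6*d^2 - 4*d - 6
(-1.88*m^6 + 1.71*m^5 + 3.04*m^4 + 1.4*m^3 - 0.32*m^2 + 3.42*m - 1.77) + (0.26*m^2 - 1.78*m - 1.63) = -1.88*m^6 + 1.71*m^5 + 3.04*m^4 + 1.4*m^3 - 0.06*m^2 + 1.64*m - 3.4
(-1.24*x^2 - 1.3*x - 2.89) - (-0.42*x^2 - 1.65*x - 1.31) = -0.82*x^2 + 0.35*x - 1.58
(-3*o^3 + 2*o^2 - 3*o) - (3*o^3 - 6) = -6*o^3 + 2*o^2 - 3*o + 6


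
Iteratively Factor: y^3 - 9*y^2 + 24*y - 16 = (y - 4)*(y^2 - 5*y + 4) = (y - 4)*(y - 1)*(y - 4)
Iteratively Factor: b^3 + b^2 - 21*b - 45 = (b - 5)*(b^2 + 6*b + 9) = (b - 5)*(b + 3)*(b + 3)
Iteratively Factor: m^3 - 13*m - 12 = (m - 4)*(m^2 + 4*m + 3) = (m - 4)*(m + 3)*(m + 1)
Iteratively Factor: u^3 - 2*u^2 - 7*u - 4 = (u + 1)*(u^2 - 3*u - 4) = (u - 4)*(u + 1)*(u + 1)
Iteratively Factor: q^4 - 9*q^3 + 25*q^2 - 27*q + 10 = (q - 2)*(q^3 - 7*q^2 + 11*q - 5) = (q - 2)*(q - 1)*(q^2 - 6*q + 5) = (q - 5)*(q - 2)*(q - 1)*(q - 1)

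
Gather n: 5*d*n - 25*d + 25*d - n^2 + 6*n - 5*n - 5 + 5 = -n^2 + n*(5*d + 1)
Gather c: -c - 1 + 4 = 3 - c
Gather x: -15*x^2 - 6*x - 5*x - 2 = -15*x^2 - 11*x - 2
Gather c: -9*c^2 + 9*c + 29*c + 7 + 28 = -9*c^2 + 38*c + 35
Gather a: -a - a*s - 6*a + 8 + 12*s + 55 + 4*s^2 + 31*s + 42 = a*(-s - 7) + 4*s^2 + 43*s + 105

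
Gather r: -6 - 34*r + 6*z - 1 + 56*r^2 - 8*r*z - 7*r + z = 56*r^2 + r*(-8*z - 41) + 7*z - 7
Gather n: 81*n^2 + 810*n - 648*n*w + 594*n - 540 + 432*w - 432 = 81*n^2 + n*(1404 - 648*w) + 432*w - 972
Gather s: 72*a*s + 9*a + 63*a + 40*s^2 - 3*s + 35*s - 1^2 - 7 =72*a + 40*s^2 + s*(72*a + 32) - 8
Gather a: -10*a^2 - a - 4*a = -10*a^2 - 5*a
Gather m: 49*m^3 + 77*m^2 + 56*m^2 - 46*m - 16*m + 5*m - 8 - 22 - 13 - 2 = 49*m^3 + 133*m^2 - 57*m - 45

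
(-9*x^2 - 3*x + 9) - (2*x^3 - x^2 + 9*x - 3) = -2*x^3 - 8*x^2 - 12*x + 12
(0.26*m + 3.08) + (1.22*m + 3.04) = 1.48*m + 6.12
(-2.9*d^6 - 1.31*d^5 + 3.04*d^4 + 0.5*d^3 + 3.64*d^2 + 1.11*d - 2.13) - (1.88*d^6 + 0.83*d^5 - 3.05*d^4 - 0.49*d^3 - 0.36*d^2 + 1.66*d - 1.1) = -4.78*d^6 - 2.14*d^5 + 6.09*d^4 + 0.99*d^3 + 4.0*d^2 - 0.55*d - 1.03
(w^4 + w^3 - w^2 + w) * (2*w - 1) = 2*w^5 + w^4 - 3*w^3 + 3*w^2 - w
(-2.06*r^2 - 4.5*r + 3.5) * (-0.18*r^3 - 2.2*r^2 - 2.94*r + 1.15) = 0.3708*r^5 + 5.342*r^4 + 15.3264*r^3 + 3.161*r^2 - 15.465*r + 4.025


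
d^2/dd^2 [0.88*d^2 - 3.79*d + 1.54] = 1.76000000000000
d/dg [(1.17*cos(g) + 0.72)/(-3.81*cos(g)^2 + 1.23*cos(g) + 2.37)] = (4.4577*sin(g)^2 - 5.4864*cos(g) - 6.345)*sin(g)/(-3.81*cos(g)^2 + 1.23*cos(g) + 2.37)^2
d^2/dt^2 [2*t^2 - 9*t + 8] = 4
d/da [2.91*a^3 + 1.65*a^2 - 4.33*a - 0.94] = 8.73*a^2 + 3.3*a - 4.33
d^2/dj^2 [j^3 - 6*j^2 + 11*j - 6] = 6*j - 12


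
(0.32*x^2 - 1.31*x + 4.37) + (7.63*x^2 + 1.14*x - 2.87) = 7.95*x^2 - 0.17*x + 1.5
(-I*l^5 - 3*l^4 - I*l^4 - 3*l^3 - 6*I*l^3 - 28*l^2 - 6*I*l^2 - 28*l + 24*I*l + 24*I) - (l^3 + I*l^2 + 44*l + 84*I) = -I*l^5 - 3*l^4 - I*l^4 - 4*l^3 - 6*I*l^3 - 28*l^2 - 7*I*l^2 - 72*l + 24*I*l - 60*I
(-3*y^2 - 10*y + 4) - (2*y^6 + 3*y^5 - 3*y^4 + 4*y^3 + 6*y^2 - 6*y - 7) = -2*y^6 - 3*y^5 + 3*y^4 - 4*y^3 - 9*y^2 - 4*y + 11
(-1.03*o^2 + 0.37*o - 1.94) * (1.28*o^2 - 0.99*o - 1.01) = -1.3184*o^4 + 1.4933*o^3 - 1.8092*o^2 + 1.5469*o + 1.9594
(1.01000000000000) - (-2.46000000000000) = 3.47000000000000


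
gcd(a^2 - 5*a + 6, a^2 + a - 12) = a - 3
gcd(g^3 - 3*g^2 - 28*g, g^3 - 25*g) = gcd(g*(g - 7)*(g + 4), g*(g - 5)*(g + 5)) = g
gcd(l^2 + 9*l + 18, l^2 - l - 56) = 1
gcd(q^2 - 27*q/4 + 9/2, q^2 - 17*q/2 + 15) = q - 6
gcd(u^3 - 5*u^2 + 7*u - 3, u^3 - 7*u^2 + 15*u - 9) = u^2 - 4*u + 3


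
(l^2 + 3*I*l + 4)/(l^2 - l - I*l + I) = (l + 4*I)/(l - 1)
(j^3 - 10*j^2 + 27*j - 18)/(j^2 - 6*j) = j - 4 + 3/j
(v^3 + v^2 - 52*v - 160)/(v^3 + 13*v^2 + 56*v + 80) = (v - 8)/(v + 4)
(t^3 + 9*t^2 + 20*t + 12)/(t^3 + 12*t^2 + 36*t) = (t^2 + 3*t + 2)/(t*(t + 6))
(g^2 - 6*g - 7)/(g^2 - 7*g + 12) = (g^2 - 6*g - 7)/(g^2 - 7*g + 12)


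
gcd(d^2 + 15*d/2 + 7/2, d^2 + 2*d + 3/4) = d + 1/2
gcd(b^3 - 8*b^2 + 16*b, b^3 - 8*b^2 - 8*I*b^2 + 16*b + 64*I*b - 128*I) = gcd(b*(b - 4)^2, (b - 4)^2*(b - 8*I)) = b^2 - 8*b + 16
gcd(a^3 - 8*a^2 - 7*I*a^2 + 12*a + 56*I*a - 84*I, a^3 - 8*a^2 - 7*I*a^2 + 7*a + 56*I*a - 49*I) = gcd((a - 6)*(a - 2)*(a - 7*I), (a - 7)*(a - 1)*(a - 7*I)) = a - 7*I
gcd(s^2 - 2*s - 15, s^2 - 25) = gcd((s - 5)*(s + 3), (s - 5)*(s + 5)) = s - 5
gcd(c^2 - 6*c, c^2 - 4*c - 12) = c - 6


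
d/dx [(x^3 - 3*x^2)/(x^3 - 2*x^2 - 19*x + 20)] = x*(x^3 - 38*x^2 + 117*x - 120)/(x^6 - 4*x^5 - 34*x^4 + 116*x^3 + 281*x^2 - 760*x + 400)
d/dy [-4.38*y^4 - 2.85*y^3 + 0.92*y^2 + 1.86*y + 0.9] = -17.52*y^3 - 8.55*y^2 + 1.84*y + 1.86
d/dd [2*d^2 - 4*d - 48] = 4*d - 4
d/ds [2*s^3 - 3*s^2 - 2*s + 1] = 6*s^2 - 6*s - 2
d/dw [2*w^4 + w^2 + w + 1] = 8*w^3 + 2*w + 1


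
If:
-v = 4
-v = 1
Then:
No Solution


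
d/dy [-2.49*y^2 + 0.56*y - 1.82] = 0.56 - 4.98*y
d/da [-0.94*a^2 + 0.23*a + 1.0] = 0.23 - 1.88*a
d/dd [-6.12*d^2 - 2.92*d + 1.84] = -12.24*d - 2.92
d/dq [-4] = 0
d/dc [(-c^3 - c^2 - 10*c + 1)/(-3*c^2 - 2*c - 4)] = (3*c^4 + 4*c^3 - 16*c^2 + 14*c + 42)/(9*c^4 + 12*c^3 + 28*c^2 + 16*c + 16)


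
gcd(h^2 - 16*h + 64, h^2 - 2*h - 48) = h - 8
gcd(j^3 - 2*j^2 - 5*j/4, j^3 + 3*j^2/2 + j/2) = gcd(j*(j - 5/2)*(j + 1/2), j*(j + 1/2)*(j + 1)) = j^2 + j/2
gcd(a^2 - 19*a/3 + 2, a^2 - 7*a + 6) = a - 6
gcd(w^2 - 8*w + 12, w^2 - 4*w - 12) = w - 6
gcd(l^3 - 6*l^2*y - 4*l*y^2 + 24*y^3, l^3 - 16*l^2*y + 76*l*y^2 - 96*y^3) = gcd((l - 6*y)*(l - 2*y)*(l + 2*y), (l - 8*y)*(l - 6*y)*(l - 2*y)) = l^2 - 8*l*y + 12*y^2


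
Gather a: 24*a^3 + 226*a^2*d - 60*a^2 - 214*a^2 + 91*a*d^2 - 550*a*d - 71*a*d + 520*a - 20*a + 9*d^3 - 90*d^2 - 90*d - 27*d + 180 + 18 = 24*a^3 + a^2*(226*d - 274) + a*(91*d^2 - 621*d + 500) + 9*d^3 - 90*d^2 - 117*d + 198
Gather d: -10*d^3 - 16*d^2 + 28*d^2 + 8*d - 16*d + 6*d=-10*d^3 + 12*d^2 - 2*d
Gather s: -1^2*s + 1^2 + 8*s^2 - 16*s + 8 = 8*s^2 - 17*s + 9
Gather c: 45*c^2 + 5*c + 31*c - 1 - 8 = 45*c^2 + 36*c - 9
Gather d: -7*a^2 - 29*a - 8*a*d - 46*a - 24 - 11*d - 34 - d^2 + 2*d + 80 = -7*a^2 - 75*a - d^2 + d*(-8*a - 9) + 22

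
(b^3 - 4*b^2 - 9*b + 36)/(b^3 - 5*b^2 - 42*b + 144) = (b^2 - b - 12)/(b^2 - 2*b - 48)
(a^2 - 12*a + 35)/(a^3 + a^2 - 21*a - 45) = (a - 7)/(a^2 + 6*a + 9)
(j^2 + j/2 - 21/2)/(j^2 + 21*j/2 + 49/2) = (j - 3)/(j + 7)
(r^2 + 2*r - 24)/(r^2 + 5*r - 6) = (r - 4)/(r - 1)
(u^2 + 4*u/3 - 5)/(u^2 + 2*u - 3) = (u - 5/3)/(u - 1)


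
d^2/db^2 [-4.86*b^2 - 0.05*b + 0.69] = -9.72000000000000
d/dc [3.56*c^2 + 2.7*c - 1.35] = 7.12*c + 2.7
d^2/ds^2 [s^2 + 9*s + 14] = 2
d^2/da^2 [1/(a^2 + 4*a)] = 2*(-a*(a + 4) + 4*(a + 2)^2)/(a^3*(a + 4)^3)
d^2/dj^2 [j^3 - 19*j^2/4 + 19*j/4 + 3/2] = 6*j - 19/2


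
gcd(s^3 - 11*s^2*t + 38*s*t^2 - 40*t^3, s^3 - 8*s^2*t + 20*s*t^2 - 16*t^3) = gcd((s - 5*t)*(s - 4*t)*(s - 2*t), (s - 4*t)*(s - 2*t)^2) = s^2 - 6*s*t + 8*t^2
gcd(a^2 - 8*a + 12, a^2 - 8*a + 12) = a^2 - 8*a + 12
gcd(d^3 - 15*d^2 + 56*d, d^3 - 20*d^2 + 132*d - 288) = d - 8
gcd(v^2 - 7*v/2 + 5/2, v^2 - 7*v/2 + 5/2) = v^2 - 7*v/2 + 5/2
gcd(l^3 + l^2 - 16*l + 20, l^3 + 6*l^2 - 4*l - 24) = l - 2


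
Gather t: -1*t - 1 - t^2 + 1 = -t^2 - t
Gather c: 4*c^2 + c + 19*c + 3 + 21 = 4*c^2 + 20*c + 24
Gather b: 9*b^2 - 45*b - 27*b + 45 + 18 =9*b^2 - 72*b + 63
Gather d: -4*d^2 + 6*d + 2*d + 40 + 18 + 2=-4*d^2 + 8*d + 60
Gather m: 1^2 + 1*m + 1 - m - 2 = 0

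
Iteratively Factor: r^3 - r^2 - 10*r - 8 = (r - 4)*(r^2 + 3*r + 2) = (r - 4)*(r + 2)*(r + 1)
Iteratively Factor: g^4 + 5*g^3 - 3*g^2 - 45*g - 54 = (g + 3)*(g^3 + 2*g^2 - 9*g - 18) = (g + 3)^2*(g^2 - g - 6) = (g - 3)*(g + 3)^2*(g + 2)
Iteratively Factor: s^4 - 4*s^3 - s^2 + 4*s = (s - 1)*(s^3 - 3*s^2 - 4*s) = (s - 1)*(s + 1)*(s^2 - 4*s) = (s - 4)*(s - 1)*(s + 1)*(s)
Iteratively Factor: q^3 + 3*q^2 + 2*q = (q)*(q^2 + 3*q + 2) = q*(q + 2)*(q + 1)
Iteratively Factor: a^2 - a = (a - 1)*(a)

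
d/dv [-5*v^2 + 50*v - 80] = 50 - 10*v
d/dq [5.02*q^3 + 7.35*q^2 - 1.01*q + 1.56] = 15.06*q^2 + 14.7*q - 1.01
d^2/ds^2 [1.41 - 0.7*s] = 0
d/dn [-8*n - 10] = -8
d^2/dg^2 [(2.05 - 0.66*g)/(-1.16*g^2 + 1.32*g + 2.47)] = ((6.4984 - 4.5936*g)*(-1.16*g^2 + 1.32*g + 2.47) - (0.66*g - 2.05)*(2.32*g - 1.32)*(4.64*g - 2.64))/(-1.16*g^2 + 1.32*g + 2.47)^3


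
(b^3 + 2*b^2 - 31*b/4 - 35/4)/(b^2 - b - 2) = (b^2 + b - 35/4)/(b - 2)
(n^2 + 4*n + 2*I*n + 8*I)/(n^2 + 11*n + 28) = (n + 2*I)/(n + 7)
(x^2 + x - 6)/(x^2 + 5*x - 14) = (x + 3)/(x + 7)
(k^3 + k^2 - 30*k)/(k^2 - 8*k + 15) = k*(k + 6)/(k - 3)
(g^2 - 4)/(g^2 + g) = (g^2 - 4)/(g*(g + 1))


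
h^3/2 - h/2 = h*(h/2 + 1/2)*(h - 1)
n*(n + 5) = n^2 + 5*n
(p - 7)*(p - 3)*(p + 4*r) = p^3 + 4*p^2*r - 10*p^2 - 40*p*r + 21*p + 84*r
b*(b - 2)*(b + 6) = b^3 + 4*b^2 - 12*b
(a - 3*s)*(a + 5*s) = a^2 + 2*a*s - 15*s^2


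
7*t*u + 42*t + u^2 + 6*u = (7*t + u)*(u + 6)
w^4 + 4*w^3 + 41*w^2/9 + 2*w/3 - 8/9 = (w - 1/3)*(w + 1)*(w + 4/3)*(w + 2)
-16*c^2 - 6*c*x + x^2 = (-8*c + x)*(2*c + x)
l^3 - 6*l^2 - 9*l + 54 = (l - 6)*(l - 3)*(l + 3)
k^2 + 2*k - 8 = (k - 2)*(k + 4)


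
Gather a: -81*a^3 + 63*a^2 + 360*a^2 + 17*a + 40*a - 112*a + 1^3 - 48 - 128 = -81*a^3 + 423*a^2 - 55*a - 175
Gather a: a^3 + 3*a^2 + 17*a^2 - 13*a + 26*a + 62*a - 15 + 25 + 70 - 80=a^3 + 20*a^2 + 75*a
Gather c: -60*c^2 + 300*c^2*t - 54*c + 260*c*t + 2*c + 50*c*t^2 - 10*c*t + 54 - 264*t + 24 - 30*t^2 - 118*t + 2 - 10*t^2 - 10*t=c^2*(300*t - 60) + c*(50*t^2 + 250*t - 52) - 40*t^2 - 392*t + 80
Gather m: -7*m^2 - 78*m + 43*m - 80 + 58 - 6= -7*m^2 - 35*m - 28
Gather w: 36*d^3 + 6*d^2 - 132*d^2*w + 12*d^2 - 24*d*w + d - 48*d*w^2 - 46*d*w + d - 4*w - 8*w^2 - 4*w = 36*d^3 + 18*d^2 + 2*d + w^2*(-48*d - 8) + w*(-132*d^2 - 70*d - 8)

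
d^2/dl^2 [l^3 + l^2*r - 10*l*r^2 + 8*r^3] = 6*l + 2*r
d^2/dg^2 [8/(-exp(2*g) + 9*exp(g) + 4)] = 8*(2*(2*exp(g) - 9)^2*exp(g) + (4*exp(g) - 9)*(-exp(2*g) + 9*exp(g) + 4))*exp(g)/(-exp(2*g) + 9*exp(g) + 4)^3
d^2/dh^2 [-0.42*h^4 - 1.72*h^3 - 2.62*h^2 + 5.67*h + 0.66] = -5.04*h^2 - 10.32*h - 5.24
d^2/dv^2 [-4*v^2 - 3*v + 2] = -8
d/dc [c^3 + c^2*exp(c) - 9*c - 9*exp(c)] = c^2*exp(c) + 3*c^2 + 2*c*exp(c) - 9*exp(c) - 9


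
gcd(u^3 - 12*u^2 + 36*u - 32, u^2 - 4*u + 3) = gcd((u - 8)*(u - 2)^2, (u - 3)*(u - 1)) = 1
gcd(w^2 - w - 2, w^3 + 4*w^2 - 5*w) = 1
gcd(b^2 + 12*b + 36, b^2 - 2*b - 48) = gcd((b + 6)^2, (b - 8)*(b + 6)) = b + 6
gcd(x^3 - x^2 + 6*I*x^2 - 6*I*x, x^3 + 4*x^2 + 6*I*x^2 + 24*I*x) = x^2 + 6*I*x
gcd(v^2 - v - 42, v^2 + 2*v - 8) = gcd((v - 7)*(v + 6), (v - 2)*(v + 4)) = 1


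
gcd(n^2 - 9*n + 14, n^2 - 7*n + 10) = n - 2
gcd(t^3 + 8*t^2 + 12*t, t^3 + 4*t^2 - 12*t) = t^2 + 6*t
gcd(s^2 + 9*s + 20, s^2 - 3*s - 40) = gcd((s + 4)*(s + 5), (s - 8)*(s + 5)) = s + 5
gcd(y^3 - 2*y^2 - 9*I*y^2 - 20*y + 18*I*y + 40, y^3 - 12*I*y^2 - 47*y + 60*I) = y^2 - 9*I*y - 20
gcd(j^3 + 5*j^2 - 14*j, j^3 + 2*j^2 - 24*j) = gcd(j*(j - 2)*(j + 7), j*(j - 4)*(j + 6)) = j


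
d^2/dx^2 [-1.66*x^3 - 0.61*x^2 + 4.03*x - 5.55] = -9.96*x - 1.22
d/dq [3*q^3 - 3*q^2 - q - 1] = 9*q^2 - 6*q - 1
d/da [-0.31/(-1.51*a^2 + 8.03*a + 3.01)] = (2.4893 - 0.9362*a)/(-1.51*a^2 + 8.03*a + 3.01)^2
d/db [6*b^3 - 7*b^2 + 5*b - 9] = 18*b^2 - 14*b + 5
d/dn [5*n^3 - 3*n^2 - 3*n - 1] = 15*n^2 - 6*n - 3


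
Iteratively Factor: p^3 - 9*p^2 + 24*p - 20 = (p - 5)*(p^2 - 4*p + 4) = (p - 5)*(p - 2)*(p - 2)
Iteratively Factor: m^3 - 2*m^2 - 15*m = (m + 3)*(m^2 - 5*m) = m*(m + 3)*(m - 5)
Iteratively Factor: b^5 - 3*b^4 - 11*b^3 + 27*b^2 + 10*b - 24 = (b + 1)*(b^4 - 4*b^3 - 7*b^2 + 34*b - 24) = (b + 1)*(b + 3)*(b^3 - 7*b^2 + 14*b - 8) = (b - 4)*(b + 1)*(b + 3)*(b^2 - 3*b + 2) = (b - 4)*(b - 2)*(b + 1)*(b + 3)*(b - 1)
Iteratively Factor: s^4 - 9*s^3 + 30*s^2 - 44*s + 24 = (s - 2)*(s^3 - 7*s^2 + 16*s - 12) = (s - 2)^2*(s^2 - 5*s + 6) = (s - 2)^3*(s - 3)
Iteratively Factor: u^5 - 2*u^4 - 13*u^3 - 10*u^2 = (u + 2)*(u^4 - 4*u^3 - 5*u^2) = u*(u + 2)*(u^3 - 4*u^2 - 5*u) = u^2*(u + 2)*(u^2 - 4*u - 5) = u^2*(u + 1)*(u + 2)*(u - 5)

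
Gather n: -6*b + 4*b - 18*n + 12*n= -2*b - 6*n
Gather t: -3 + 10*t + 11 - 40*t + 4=12 - 30*t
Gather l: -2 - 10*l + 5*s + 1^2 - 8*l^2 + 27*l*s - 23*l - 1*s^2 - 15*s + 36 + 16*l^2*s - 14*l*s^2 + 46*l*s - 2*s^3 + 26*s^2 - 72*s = l^2*(16*s - 8) + l*(-14*s^2 + 73*s - 33) - 2*s^3 + 25*s^2 - 82*s + 35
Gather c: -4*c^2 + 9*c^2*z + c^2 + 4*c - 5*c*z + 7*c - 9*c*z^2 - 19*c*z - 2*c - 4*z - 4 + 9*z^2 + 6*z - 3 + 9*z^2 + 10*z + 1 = c^2*(9*z - 3) + c*(-9*z^2 - 24*z + 9) + 18*z^2 + 12*z - 6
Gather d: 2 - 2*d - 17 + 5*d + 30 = 3*d + 15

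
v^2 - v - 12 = (v - 4)*(v + 3)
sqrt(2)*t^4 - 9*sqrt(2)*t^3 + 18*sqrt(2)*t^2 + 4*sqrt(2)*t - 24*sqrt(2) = (t - 6)*(t - 2)^2*(sqrt(2)*t + sqrt(2))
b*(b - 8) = b^2 - 8*b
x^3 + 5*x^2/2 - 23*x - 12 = (x - 4)*(x + 1/2)*(x + 6)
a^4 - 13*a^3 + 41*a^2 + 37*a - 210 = (a - 7)*(a - 5)*(a - 3)*(a + 2)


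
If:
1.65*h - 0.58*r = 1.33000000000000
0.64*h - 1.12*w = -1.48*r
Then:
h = 0.23091141760273*w + 0.699701407649652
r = 0.656903170766387*w - 0.302573581686336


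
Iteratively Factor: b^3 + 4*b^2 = (b)*(b^2 + 4*b) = b*(b + 4)*(b)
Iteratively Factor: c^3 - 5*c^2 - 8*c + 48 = (c - 4)*(c^2 - c - 12) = (c - 4)*(c + 3)*(c - 4)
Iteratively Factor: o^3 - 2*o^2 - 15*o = (o)*(o^2 - 2*o - 15) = o*(o - 5)*(o + 3)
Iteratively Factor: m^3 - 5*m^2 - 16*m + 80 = (m - 5)*(m^2 - 16) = (m - 5)*(m - 4)*(m + 4)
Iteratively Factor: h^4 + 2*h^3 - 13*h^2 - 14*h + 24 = (h - 1)*(h^3 + 3*h^2 - 10*h - 24) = (h - 1)*(h + 4)*(h^2 - h - 6) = (h - 1)*(h + 2)*(h + 4)*(h - 3)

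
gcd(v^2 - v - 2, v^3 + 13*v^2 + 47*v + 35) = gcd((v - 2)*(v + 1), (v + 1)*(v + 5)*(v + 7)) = v + 1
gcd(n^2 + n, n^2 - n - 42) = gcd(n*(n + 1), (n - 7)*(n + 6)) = 1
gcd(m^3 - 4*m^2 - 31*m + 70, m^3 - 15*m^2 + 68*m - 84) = m^2 - 9*m + 14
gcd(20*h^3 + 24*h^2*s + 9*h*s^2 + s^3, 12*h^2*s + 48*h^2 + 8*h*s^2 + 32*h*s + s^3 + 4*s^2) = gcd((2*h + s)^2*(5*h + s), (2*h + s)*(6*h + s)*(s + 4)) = 2*h + s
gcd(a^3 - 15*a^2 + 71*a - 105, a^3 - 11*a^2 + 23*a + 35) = a^2 - 12*a + 35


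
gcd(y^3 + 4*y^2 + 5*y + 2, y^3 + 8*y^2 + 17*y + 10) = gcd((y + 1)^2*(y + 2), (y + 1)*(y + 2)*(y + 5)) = y^2 + 3*y + 2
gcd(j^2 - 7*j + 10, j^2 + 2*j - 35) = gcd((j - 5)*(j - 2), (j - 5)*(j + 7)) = j - 5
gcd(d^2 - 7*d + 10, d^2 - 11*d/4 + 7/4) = 1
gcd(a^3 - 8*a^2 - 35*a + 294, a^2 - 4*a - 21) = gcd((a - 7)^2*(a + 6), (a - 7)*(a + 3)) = a - 7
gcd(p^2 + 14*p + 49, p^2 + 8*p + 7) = p + 7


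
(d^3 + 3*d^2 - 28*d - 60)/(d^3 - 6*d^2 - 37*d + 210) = (d + 2)/(d - 7)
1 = 1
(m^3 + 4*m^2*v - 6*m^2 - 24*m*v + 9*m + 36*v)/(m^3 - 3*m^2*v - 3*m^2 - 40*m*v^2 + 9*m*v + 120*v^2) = (-m^2 - 4*m*v + 3*m + 12*v)/(-m^2 + 3*m*v + 40*v^2)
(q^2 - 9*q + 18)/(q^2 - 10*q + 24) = (q - 3)/(q - 4)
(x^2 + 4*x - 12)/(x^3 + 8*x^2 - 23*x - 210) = (x - 2)/(x^2 + 2*x - 35)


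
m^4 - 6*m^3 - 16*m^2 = m^2*(m - 8)*(m + 2)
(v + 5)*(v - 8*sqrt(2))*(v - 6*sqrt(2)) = v^3 - 14*sqrt(2)*v^2 + 5*v^2 - 70*sqrt(2)*v + 96*v + 480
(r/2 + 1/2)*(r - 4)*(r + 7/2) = r^3/2 + r^2/4 - 29*r/4 - 7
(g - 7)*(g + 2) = g^2 - 5*g - 14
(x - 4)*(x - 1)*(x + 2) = x^3 - 3*x^2 - 6*x + 8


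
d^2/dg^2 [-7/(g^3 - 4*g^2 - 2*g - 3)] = 14*((3*g - 4)*(-g^3 + 4*g^2 + 2*g + 3) + (-3*g^2 + 8*g + 2)^2)/(-g^3 + 4*g^2 + 2*g + 3)^3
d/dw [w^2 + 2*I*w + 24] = 2*w + 2*I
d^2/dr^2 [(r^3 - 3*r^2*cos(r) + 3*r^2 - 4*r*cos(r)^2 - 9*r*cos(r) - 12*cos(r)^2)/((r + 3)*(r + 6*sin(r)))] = (6*r^3*sin(r) + 3*r^3*cos(r) - 9*r^2*sin(2*r) + 26*r^2*cos(2*r) + 54*r^2 - 78*r*sin(r) - 80*r*sin(2*r) + 18*r*sin(3*r) - 216*r*cos(r) - 36*r*cos(2*r) - 36*(1 - cos(2*r))^2 + 216*sin(r) + 18*sin(2*r) - 96*cos(r) - 112*cos(2*r) - 184)/(r + 6*sin(r))^3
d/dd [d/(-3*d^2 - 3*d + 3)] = (-d^2 + d*(2*d + 1) - d + 1)/(3*(d^2 + d - 1)^2)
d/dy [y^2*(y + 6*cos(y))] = 3*y*(-2*y*sin(y) + y + 4*cos(y))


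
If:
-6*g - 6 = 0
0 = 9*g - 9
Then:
No Solution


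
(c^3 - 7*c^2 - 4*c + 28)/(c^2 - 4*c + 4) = (c^2 - 5*c - 14)/(c - 2)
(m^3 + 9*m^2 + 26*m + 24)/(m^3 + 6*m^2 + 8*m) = (m + 3)/m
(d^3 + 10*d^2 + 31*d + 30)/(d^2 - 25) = (d^2 + 5*d + 6)/(d - 5)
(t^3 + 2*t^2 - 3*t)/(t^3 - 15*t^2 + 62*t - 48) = t*(t + 3)/(t^2 - 14*t + 48)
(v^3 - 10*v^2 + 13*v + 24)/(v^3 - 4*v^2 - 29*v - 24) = (v - 3)/(v + 3)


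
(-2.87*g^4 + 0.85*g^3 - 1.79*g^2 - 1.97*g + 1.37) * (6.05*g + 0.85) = -17.3635*g^5 + 2.703*g^4 - 10.107*g^3 - 13.44*g^2 + 6.614*g + 1.1645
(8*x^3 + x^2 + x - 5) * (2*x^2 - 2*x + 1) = 16*x^5 - 14*x^4 + 8*x^3 - 11*x^2 + 11*x - 5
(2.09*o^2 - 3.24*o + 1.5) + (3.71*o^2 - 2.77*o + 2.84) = 5.8*o^2 - 6.01*o + 4.34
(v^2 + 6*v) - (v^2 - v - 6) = 7*v + 6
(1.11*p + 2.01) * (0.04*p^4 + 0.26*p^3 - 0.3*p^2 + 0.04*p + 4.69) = 0.0444*p^5 + 0.369*p^4 + 0.1896*p^3 - 0.5586*p^2 + 5.2863*p + 9.4269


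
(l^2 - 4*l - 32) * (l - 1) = l^3 - 5*l^2 - 28*l + 32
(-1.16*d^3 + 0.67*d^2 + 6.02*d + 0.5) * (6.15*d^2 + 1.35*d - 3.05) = -7.134*d^5 + 2.5545*d^4 + 41.4655*d^3 + 9.1585*d^2 - 17.686*d - 1.525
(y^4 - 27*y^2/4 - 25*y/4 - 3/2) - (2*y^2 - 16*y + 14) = y^4 - 35*y^2/4 + 39*y/4 - 31/2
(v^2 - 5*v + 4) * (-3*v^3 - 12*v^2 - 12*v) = -3*v^5 + 3*v^4 + 36*v^3 + 12*v^2 - 48*v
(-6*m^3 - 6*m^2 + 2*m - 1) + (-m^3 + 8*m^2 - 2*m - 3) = -7*m^3 + 2*m^2 - 4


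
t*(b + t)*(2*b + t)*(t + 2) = 2*b^2*t^2 + 4*b^2*t + 3*b*t^3 + 6*b*t^2 + t^4 + 2*t^3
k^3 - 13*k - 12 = (k - 4)*(k + 1)*(k + 3)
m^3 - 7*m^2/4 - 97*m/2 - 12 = (m - 8)*(m + 1/4)*(m + 6)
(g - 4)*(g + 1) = g^2 - 3*g - 4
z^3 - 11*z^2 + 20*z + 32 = (z - 8)*(z - 4)*(z + 1)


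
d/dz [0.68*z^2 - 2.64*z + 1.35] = 1.36*z - 2.64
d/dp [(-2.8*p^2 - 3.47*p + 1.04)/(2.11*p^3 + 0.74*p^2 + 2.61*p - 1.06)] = (5.908*p^4 + 14.6434*p^3 - 11.3234*p^2 + 4.3968*p + 0.9638)/(4.4521*p^6 + 3.1228*p^5 + 11.5618*p^4 - 0.610400000000001*p^3 + 5.2433*p^2 - 5.5332*p + 1.1236)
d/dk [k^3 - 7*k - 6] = 3*k^2 - 7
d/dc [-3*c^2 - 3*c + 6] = -6*c - 3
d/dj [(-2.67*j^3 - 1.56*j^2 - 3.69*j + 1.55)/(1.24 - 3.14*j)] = (16.7676*j^3 - 5.034*j^2 - 3.8688*j + 0.2914)/(9.8596*j^2 - 7.7872*j + 1.5376)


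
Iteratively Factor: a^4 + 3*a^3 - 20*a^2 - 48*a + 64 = (a - 1)*(a^3 + 4*a^2 - 16*a - 64) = (a - 4)*(a - 1)*(a^2 + 8*a + 16) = (a - 4)*(a - 1)*(a + 4)*(a + 4)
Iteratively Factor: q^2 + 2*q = (q + 2)*(q)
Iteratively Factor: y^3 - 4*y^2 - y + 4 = (y + 1)*(y^2 - 5*y + 4) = (y - 4)*(y + 1)*(y - 1)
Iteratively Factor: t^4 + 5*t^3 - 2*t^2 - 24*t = (t + 4)*(t^3 + t^2 - 6*t) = t*(t + 4)*(t^2 + t - 6) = t*(t - 2)*(t + 4)*(t + 3)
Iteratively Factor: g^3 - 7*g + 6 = (g - 2)*(g^2 + 2*g - 3) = (g - 2)*(g - 1)*(g + 3)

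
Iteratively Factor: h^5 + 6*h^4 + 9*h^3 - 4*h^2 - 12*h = (h + 2)*(h^4 + 4*h^3 + h^2 - 6*h) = (h + 2)^2*(h^3 + 2*h^2 - 3*h) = (h - 1)*(h + 2)^2*(h^2 + 3*h) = (h - 1)*(h + 2)^2*(h + 3)*(h)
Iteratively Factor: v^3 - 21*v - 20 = (v + 1)*(v^2 - v - 20) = (v + 1)*(v + 4)*(v - 5)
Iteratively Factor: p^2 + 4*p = (p)*(p + 4)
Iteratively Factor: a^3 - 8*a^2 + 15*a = (a)*(a^2 - 8*a + 15) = a*(a - 3)*(a - 5)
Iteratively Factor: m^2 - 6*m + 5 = (m - 5)*(m - 1)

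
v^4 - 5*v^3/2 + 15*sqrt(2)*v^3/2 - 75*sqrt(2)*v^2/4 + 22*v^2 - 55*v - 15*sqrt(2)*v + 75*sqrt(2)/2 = (v - 5/2)*(v - sqrt(2)/2)*(v + 3*sqrt(2))*(v + 5*sqrt(2))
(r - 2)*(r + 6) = r^2 + 4*r - 12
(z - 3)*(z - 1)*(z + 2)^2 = z^4 - 9*z^2 - 4*z + 12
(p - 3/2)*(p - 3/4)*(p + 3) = p^3 + 3*p^2/4 - 45*p/8 + 27/8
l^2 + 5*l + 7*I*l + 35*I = (l + 5)*(l + 7*I)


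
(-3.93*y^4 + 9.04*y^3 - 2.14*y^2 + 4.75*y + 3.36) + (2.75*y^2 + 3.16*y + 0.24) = -3.93*y^4 + 9.04*y^3 + 0.61*y^2 + 7.91*y + 3.6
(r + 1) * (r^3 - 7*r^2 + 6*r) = r^4 - 6*r^3 - r^2 + 6*r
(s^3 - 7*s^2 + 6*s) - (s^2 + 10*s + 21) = s^3 - 8*s^2 - 4*s - 21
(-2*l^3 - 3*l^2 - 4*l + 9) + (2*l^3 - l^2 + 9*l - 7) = -4*l^2 + 5*l + 2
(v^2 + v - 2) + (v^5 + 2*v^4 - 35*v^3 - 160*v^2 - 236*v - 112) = v^5 + 2*v^4 - 35*v^3 - 159*v^2 - 235*v - 114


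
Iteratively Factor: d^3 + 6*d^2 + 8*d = (d)*(d^2 + 6*d + 8) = d*(d + 4)*(d + 2)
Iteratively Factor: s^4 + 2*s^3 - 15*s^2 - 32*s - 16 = (s + 1)*(s^3 + s^2 - 16*s - 16) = (s - 4)*(s + 1)*(s^2 + 5*s + 4) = (s - 4)*(s + 1)^2*(s + 4)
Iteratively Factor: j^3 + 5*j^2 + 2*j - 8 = (j - 1)*(j^2 + 6*j + 8) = (j - 1)*(j + 2)*(j + 4)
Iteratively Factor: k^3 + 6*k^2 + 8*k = (k + 4)*(k^2 + 2*k) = (k + 2)*(k + 4)*(k)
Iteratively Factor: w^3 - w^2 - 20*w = (w - 5)*(w^2 + 4*w) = w*(w - 5)*(w + 4)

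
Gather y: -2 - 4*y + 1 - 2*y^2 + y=-2*y^2 - 3*y - 1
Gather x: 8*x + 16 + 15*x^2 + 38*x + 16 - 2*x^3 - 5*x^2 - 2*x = -2*x^3 + 10*x^2 + 44*x + 32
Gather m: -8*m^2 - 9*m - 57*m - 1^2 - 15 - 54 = -8*m^2 - 66*m - 70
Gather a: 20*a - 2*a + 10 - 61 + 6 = 18*a - 45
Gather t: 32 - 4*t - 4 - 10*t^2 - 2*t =-10*t^2 - 6*t + 28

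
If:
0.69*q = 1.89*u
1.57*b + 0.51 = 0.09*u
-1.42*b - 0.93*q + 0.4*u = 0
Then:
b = -0.31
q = 0.57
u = 0.21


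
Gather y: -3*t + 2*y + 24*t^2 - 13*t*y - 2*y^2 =24*t^2 - 3*t - 2*y^2 + y*(2 - 13*t)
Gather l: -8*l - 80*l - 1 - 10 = -88*l - 11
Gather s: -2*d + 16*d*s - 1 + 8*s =-2*d + s*(16*d + 8) - 1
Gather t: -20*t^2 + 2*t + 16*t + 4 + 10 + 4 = -20*t^2 + 18*t + 18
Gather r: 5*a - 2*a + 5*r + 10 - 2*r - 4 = 3*a + 3*r + 6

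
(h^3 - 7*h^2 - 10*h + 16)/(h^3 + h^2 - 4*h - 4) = (h^2 - 9*h + 8)/(h^2 - h - 2)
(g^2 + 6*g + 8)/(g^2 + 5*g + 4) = (g + 2)/(g + 1)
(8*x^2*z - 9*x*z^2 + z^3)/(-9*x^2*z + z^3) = (-8*x^2 + 9*x*z - z^2)/(9*x^2 - z^2)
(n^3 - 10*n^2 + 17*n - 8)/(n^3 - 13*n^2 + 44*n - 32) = (n - 1)/(n - 4)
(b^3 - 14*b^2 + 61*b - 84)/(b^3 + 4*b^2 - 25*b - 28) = (b^2 - 10*b + 21)/(b^2 + 8*b + 7)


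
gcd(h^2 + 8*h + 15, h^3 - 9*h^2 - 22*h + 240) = h + 5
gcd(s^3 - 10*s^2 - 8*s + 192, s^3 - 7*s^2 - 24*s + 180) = s - 6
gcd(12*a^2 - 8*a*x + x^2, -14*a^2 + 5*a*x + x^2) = -2*a + x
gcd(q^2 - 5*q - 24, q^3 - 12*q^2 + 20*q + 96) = q - 8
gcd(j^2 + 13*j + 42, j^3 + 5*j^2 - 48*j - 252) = j + 6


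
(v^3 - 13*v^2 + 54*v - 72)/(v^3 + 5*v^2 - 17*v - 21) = (v^2 - 10*v + 24)/(v^2 + 8*v + 7)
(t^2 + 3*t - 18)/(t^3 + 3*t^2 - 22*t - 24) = (t - 3)/(t^2 - 3*t - 4)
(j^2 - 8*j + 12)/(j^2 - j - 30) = (j - 2)/(j + 5)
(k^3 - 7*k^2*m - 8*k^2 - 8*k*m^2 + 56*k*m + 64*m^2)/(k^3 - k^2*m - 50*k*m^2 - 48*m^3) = (k - 8)/(k + 6*m)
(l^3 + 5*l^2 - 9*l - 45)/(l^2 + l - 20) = (l^2 - 9)/(l - 4)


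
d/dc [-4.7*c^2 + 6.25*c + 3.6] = 6.25 - 9.4*c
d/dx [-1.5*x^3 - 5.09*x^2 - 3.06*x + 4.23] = -4.5*x^2 - 10.18*x - 3.06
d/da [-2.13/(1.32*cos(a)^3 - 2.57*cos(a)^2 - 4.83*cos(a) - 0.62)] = (-8.4348*cos(a)^2 + 10.9482*cos(a) + 10.2879)*sin(a)/(-1.32*cos(a)^3 + 2.57*cos(a)^2 + 4.83*cos(a) + 0.62)^2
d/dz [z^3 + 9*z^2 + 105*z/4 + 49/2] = 3*z^2 + 18*z + 105/4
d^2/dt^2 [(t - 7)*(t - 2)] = 2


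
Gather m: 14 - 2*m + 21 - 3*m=35 - 5*m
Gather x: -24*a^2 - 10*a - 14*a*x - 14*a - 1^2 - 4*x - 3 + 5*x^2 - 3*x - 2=-24*a^2 - 24*a + 5*x^2 + x*(-14*a - 7) - 6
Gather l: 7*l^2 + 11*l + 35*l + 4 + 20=7*l^2 + 46*l + 24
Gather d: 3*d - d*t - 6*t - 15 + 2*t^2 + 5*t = d*(3 - t) + 2*t^2 - t - 15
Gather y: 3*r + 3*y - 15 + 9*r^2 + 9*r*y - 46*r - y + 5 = 9*r^2 - 43*r + y*(9*r + 2) - 10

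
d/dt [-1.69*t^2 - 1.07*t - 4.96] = -3.38*t - 1.07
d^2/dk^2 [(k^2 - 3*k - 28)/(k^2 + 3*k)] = 12*(-k^3 - 14*k^2 - 42*k - 42)/(k^3*(k^3 + 9*k^2 + 27*k + 27))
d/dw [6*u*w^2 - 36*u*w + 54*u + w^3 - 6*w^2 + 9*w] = 12*u*w - 36*u + 3*w^2 - 12*w + 9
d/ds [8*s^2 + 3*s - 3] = 16*s + 3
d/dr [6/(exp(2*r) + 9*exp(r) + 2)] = (-12*exp(r) - 54)*exp(r)/(exp(2*r) + 9*exp(r) + 2)^2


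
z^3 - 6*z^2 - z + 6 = (z - 6)*(z - 1)*(z + 1)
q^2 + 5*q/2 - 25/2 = (q - 5/2)*(q + 5)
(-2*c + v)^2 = 4*c^2 - 4*c*v + v^2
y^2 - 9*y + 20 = (y - 5)*(y - 4)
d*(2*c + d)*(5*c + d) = 10*c^2*d + 7*c*d^2 + d^3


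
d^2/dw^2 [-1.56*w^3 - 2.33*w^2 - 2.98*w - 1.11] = -9.36*w - 4.66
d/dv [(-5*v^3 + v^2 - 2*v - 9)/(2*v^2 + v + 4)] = (-10*v^4 - 10*v^3 - 55*v^2 + 44*v + 1)/(4*v^4 + 4*v^3 + 17*v^2 + 8*v + 16)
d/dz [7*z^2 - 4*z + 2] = 14*z - 4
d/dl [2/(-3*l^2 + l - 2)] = 2*(6*l - 1)/(3*l^2 - l + 2)^2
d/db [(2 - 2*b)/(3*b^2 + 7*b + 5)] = 6*(b^2 - 2*b - 4)/(9*b^4 + 42*b^3 + 79*b^2 + 70*b + 25)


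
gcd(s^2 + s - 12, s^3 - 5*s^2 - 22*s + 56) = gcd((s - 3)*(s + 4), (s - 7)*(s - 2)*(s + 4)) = s + 4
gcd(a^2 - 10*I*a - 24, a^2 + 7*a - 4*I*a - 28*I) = a - 4*I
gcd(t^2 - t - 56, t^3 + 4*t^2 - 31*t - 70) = t + 7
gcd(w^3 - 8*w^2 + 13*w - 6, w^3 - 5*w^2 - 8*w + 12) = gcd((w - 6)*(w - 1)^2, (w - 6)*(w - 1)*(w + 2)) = w^2 - 7*w + 6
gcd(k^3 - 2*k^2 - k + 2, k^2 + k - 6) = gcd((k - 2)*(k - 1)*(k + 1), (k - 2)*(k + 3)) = k - 2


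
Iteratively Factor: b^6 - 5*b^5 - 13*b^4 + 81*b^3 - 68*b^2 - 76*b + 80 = (b - 1)*(b^5 - 4*b^4 - 17*b^3 + 64*b^2 - 4*b - 80) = (b - 2)*(b - 1)*(b^4 - 2*b^3 - 21*b^2 + 22*b + 40) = (b - 2)*(b - 1)*(b + 4)*(b^3 - 6*b^2 + 3*b + 10) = (b - 5)*(b - 2)*(b - 1)*(b + 4)*(b^2 - b - 2) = (b - 5)*(b - 2)^2*(b - 1)*(b + 4)*(b + 1)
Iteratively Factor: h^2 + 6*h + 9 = (h + 3)*(h + 3)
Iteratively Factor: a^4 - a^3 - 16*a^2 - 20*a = (a)*(a^3 - a^2 - 16*a - 20) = a*(a + 2)*(a^2 - 3*a - 10) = a*(a + 2)^2*(a - 5)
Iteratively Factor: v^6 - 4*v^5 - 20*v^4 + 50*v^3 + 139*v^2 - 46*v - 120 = (v + 3)*(v^5 - 7*v^4 + v^3 + 47*v^2 - 2*v - 40) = (v - 5)*(v + 3)*(v^4 - 2*v^3 - 9*v^2 + 2*v + 8) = (v - 5)*(v + 2)*(v + 3)*(v^3 - 4*v^2 - v + 4) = (v - 5)*(v + 1)*(v + 2)*(v + 3)*(v^2 - 5*v + 4) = (v - 5)*(v - 4)*(v + 1)*(v + 2)*(v + 3)*(v - 1)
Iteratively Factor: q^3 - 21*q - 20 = (q - 5)*(q^2 + 5*q + 4) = (q - 5)*(q + 1)*(q + 4)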